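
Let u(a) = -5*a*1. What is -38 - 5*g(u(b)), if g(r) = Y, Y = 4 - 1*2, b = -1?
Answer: -48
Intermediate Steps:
u(a) = -5*a
Y = 2 (Y = 4 - 2 = 2)
g(r) = 2
-38 - 5*g(u(b)) = -38 - 5*2 = -38 - 10 = -48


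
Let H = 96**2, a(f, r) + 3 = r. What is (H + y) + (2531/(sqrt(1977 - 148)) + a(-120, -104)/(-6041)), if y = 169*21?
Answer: 77113472/6041 + 2531*sqrt(1829)/1829 ≈ 12824.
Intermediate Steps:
a(f, r) = -3 + r
y = 3549
H = 9216
(H + y) + (2531/(sqrt(1977 - 148)) + a(-120, -104)/(-6041)) = (9216 + 3549) + (2531/(sqrt(1977 - 148)) + (-3 - 104)/(-6041)) = 12765 + (2531/(sqrt(1829)) - 107*(-1/6041)) = 12765 + (2531*(sqrt(1829)/1829) + 107/6041) = 12765 + (2531*sqrt(1829)/1829 + 107/6041) = 12765 + (107/6041 + 2531*sqrt(1829)/1829) = 77113472/6041 + 2531*sqrt(1829)/1829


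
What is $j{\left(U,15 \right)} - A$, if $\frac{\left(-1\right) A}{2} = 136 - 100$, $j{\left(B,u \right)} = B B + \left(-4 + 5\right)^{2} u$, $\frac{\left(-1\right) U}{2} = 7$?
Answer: $283$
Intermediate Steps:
$U = -14$ ($U = \left(-2\right) 7 = -14$)
$j{\left(B,u \right)} = u + B^{2}$ ($j{\left(B,u \right)} = B^{2} + 1^{2} u = B^{2} + 1 u = B^{2} + u = u + B^{2}$)
$A = -72$ ($A = - 2 \left(136 - 100\right) = \left(-2\right) 36 = -72$)
$j{\left(U,15 \right)} - A = \left(15 + \left(-14\right)^{2}\right) - -72 = \left(15 + 196\right) + 72 = 211 + 72 = 283$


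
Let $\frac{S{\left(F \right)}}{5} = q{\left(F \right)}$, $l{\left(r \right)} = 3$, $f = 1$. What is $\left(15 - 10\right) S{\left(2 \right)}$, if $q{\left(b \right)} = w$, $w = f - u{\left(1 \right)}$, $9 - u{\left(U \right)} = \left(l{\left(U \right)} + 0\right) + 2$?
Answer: $-75$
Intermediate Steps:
$u{\left(U \right)} = 4$ ($u{\left(U \right)} = 9 - \left(\left(3 + 0\right) + 2\right) = 9 - \left(3 + 2\right) = 9 - 5 = 4$)
$w = -3$ ($w = 1 - 4 = -3$)
$q{\left(b \right)} = -3$
$S{\left(F \right)} = -15$ ($S{\left(F \right)} = 5 \left(-3\right) = -15$)
$\left(15 - 10\right) S{\left(2 \right)} = \left(15 - 10\right) \left(-15\right) = 5 \left(-15\right) = -75$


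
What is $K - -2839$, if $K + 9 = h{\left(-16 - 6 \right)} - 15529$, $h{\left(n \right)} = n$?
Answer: $-12721$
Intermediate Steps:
$K = -15560$ ($K = -9 - 15551 = -15560$)
$K - -2839 = -15560 - -2839 = -15560 + 2839 = -12721$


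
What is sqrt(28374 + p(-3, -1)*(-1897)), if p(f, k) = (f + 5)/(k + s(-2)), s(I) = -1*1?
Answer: sqrt(30271) ≈ 173.99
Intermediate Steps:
s(I) = -1
p(f, k) = (5 + f)/(-1 + k) (p(f, k) = (f + 5)/(k - 1) = (5 + f)/(-1 + k))
sqrt(28374 + p(-3, -1)*(-1897)) = sqrt(28374 + ((5 - 3)/(-1 - 1))*(-1897)) = sqrt(28374 + (2/(-2))*(-1897)) = sqrt(28374 - 1/2*2*(-1897)) = sqrt(28374 - 1*(-1897)) = sqrt(28374 + 1897) = sqrt(30271)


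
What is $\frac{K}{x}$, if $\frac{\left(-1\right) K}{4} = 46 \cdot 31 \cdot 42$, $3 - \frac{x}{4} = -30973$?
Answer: $- \frac{14973}{7744} \approx -1.9335$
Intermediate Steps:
$x = 123904$ ($x = 12 - -123892 = 12 + 123892 = 123904$)
$K = -239568$ ($K = - 4 \cdot 46 \cdot 31 \cdot 42 = - 4 \cdot 1426 \cdot 42 = \left(-4\right) 59892 = -239568$)
$\frac{K}{x} = - \frac{239568}{123904} = \left(-239568\right) \frac{1}{123904} = - \frac{14973}{7744}$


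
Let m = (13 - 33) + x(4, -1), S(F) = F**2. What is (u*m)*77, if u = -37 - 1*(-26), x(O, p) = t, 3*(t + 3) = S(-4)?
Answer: 44891/3 ≈ 14964.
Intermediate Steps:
t = 7/3 (t = -3 + (1/3)*(-4)**2 = -3 + (1/3)*16 = -3 + 16/3 = 7/3 ≈ 2.3333)
x(O, p) = 7/3
u = -11 (u = -37 + 26 = -11)
m = -53/3 (m = (13 - 33) + 7/3 = -20 + 7/3 = -53/3 ≈ -17.667)
(u*m)*77 = -11*(-53/3)*77 = (583/3)*77 = 44891/3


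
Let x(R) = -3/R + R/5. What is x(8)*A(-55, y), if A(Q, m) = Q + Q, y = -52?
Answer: -539/4 ≈ -134.75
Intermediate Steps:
x(R) = -3/R + R/5 (x(R) = -3/R + R*(⅕) = -3/R + R/5)
A(Q, m) = 2*Q
x(8)*A(-55, y) = (-3/8 + (⅕)*8)*(2*(-55)) = (-3*⅛ + 8/5)*(-110) = (-3/8 + 8/5)*(-110) = (49/40)*(-110) = -539/4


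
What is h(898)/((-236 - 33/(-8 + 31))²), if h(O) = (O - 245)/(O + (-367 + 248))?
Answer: 345437/23231743859 ≈ 1.4869e-5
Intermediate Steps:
h(O) = (-245 + O)/(-119 + O) (h(O) = (-245 + O)/(O - 119) = (-245 + O)/(-119 + O))
h(898)/((-236 - 33/(-8 + 31))²) = ((-245 + 898)/(-119 + 898))/((-236 - 33/(-8 + 31))²) = (653/779)/((-236 - 33/23)²) = ((1/779)*653)/((-236 - 33*1/23)²) = 653/(779*((-236 - 33/23)²)) = 653/(779*((-5461/23)²)) = 653/(779*(29822521/529)) = (653/779)*(529/29822521) = 345437/23231743859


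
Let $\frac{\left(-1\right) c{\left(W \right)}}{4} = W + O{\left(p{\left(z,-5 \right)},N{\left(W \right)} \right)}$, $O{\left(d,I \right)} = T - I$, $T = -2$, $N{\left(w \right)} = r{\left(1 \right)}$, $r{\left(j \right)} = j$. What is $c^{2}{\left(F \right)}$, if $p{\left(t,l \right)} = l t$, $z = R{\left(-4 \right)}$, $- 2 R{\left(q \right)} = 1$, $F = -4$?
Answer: $784$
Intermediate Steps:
$R{\left(q \right)} = - \frac{1}{2}$ ($R{\left(q \right)} = \left(- \frac{1}{2}\right) 1 = - \frac{1}{2}$)
$z = - \frac{1}{2} \approx -0.5$
$N{\left(w \right)} = 1$
$O{\left(d,I \right)} = -2 - I$
$c{\left(W \right)} = 12 - 4 W$ ($c{\left(W \right)} = - 4 \left(W - 3\right) = - 4 \left(-3 + W\right) = 12 - 4 W$)
$c^{2}{\left(F \right)} = \left(12 - -16\right)^{2} = \left(12 + 16\right)^{2} = 28^{2} = 784$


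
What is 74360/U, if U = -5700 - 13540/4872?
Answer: -18114096/1389197 ≈ -13.039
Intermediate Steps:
U = -6945985/1218 (U = -5700 - 13540/4872 = -5700 - 1*3385/1218 = -5700 - 3385/1218 = -6945985/1218 ≈ -5702.8)
74360/U = 74360/(-6945985/1218) = 74360*(-1218/6945985) = -18114096/1389197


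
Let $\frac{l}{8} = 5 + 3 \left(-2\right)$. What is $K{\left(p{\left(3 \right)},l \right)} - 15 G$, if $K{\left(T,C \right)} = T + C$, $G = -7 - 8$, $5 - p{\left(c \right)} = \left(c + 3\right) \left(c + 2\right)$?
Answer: $192$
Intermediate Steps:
$p{\left(c \right)} = 5 - \left(2 + c\right) \left(3 + c\right)$ ($p{\left(c \right)} = 5 - \left(c + 3\right) \left(c + 2\right) = 5 - \left(3 + c\right) \left(2 + c\right) = 5 - \left(2 + c\right) \left(3 + c\right)$)
$G = -15$ ($G = -7 - 8 = -15$)
$l = -8$ ($l = 8 \left(5 + 3 \left(-2\right)\right) = 8 \left(5 - 6\right) = 8 \left(-1\right) = -8$)
$K{\left(T,C \right)} = C + T$
$K{\left(p{\left(3 \right)},l \right)} - 15 G = \left(-8 - 25\right) - -225 = \left(-8 - 25\right) + 225 = -33 + 225 = 192$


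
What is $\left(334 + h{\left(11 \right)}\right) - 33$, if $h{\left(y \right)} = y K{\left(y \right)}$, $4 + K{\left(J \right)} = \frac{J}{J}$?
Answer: $268$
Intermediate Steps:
$K{\left(J \right)} = -3$ ($K{\left(J \right)} = -4 + \frac{J}{J} = -4 + 1 = -3$)
$h{\left(y \right)} = - 3 y$ ($h{\left(y \right)} = y \left(-3\right) = - 3 y$)
$\left(334 + h{\left(11 \right)}\right) - 33 = \left(334 - 33\right) - 33 = 301 - 33 = 268$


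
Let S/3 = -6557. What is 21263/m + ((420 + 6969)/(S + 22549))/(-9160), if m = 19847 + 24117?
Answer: 140055140561/289750017680 ≈ 0.48337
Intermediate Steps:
S = -19671 (S = 3*(-6557) = -19671)
m = 43964
21263/m + ((420 + 6969)/(S + 22549))/(-9160) = 21263/43964 + ((420 + 6969)/(-19671 + 22549))/(-9160) = 21263*(1/43964) + (7389/2878)*(-1/9160) = 21263/43964 + (7389*(1/2878))*(-1/9160) = 21263/43964 + (7389/2878)*(-1/9160) = 21263/43964 - 7389/26362480 = 140055140561/289750017680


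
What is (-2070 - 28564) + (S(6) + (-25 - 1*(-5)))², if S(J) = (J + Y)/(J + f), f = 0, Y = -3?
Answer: -121015/4 ≈ -30254.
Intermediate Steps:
S(J) = (-3 + J)/J (S(J) = (J - 3)/(J + 0) = (-3 + J)/J)
(-2070 - 28564) + (S(6) + (-25 - 1*(-5)))² = (-2070 - 28564) + ((-3 + 6)/6 + (-25 - 1*(-5)))² = -30634 + ((⅙)*3 + (-25 + 5))² = -30634 + (½ - 20)² = -30634 + (-39/2)² = -30634 + 1521/4 = -121015/4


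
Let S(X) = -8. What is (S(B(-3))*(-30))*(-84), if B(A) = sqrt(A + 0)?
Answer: -20160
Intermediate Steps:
B(A) = sqrt(A)
(S(B(-3))*(-30))*(-84) = -8*(-30)*(-84) = 240*(-84) = -20160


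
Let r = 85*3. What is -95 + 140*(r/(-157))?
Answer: -50615/157 ≈ -322.39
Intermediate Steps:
r = 255
-95 + 140*(r/(-157)) = -95 + 140*(255/(-157)) = -95 + 140*(255*(-1/157)) = -95 + 140*(-255/157) = -95 - 35700/157 = -50615/157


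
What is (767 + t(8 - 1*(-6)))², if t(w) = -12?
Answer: 570025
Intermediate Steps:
(767 + t(8 - 1*(-6)))² = (767 - 12)² = 755² = 570025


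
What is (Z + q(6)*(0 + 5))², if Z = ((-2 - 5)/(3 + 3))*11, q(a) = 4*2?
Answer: 26569/36 ≈ 738.03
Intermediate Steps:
q(a) = 8
Z = -77/6 (Z = -7/6*11 = -77/6 ≈ -12.833)
(Z + q(6)*(0 + 5))² = (-77/6 + 8*(0 + 5))² = (-77/6 + 8*5)² = (-77/6 + 40)² = (163/6)² = 26569/36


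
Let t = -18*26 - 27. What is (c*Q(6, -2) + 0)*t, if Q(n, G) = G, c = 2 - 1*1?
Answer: 990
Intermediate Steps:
c = 1 (c = 2 - 1 = 1)
t = -495 (t = -468 - 27 = -495)
(c*Q(6, -2) + 0)*t = (1*(-2) + 0)*(-495) = (-2 + 0)*(-495) = -2*(-495) = 990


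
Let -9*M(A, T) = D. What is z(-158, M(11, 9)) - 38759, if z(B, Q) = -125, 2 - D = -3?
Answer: -38884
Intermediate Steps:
D = 5 (D = 2 - 1*(-3) = 2 + 3 = 5)
M(A, T) = -5/9 (M(A, T) = -1/9*5 = -5/9)
z(-158, M(11, 9)) - 38759 = -125 - 38759 = -38884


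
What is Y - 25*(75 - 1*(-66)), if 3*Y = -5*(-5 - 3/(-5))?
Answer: -10553/3 ≈ -3517.7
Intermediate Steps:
Y = 22/3 (Y = (-5*(-5 - 3/(-5)))/3 = (-5*(-5 - 3*(-⅕)))/3 = (-5*(-5 + ⅗))/3 = (-5*(-22/5))/3 = (⅓)*22 = 22/3 ≈ 7.3333)
Y - 25*(75 - 1*(-66)) = 22/3 - 25*(75 - 1*(-66)) = 22/3 - 25*(75 + 66) = 22/3 - 25*141 = 22/3 - 3525 = -10553/3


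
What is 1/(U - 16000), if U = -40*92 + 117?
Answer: -1/19563 ≈ -5.1117e-5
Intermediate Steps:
U = -3563 (U = -3680 + 117 = -3563)
1/(U - 16000) = 1/(-3563 - 16000) = 1/(-19563) = -1/19563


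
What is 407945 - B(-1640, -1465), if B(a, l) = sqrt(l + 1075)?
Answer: 407945 - I*sqrt(390) ≈ 4.0795e+5 - 19.748*I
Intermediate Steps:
B(a, l) = sqrt(1075 + l)
407945 - B(-1640, -1465) = 407945 - sqrt(1075 - 1465) = 407945 - sqrt(-390) = 407945 - I*sqrt(390)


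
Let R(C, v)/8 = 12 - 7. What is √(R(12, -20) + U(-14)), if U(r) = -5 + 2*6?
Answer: √47 ≈ 6.8557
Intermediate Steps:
R(C, v) = 40 (R(C, v) = 8*(12 - 7) = 8*5 = 40)
U(r) = 7 (U(r) = -5 + 12 = 7)
√(R(12, -20) + U(-14)) = √(40 + 7) = √47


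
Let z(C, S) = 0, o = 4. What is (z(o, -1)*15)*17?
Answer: 0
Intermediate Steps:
(z(o, -1)*15)*17 = (0*15)*17 = 0*17 = 0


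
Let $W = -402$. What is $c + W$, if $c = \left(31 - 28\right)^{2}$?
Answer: $-393$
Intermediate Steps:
$c = 9$ ($c = 3^{2} = 9$)
$c + W = 9 - 402 = -393$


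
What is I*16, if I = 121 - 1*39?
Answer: 1312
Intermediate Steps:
I = 82 (I = 121 - 39 = 82)
I*16 = 82*16 = 1312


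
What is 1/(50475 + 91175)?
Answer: 1/141650 ≈ 7.0597e-6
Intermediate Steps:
1/(50475 + 91175) = 1/141650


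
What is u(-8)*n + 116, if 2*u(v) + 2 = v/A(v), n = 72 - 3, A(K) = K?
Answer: 163/2 ≈ 81.500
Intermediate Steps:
n = 69
u(v) = -½ (u(v) = -1 + (v/v)/2 = -1 + (½)*1 = -1 + ½ = -½)
u(-8)*n + 116 = -½*69 + 116 = -69/2 + 116 = 163/2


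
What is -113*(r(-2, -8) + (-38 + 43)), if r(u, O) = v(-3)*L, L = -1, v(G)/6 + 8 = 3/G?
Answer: -6667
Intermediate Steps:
v(G) = -48 + 18/G (v(G) = -48 + 6*(3/G) = -48 + 18/G)
r(u, O) = 54 (r(u, O) = (-48 + 18/(-3))*(-1) = (-48 + 18*(-⅓))*(-1) = (-48 - 6)*(-1) = -54*(-1) = 54)
-113*(r(-2, -8) + (-38 + 43)) = -113*(54 + (-38 + 43)) = -113*(54 + 5) = -113*59 = -6667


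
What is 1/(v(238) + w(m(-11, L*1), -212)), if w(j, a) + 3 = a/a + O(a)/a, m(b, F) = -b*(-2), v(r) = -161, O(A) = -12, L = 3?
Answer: -53/8636 ≈ -0.0061371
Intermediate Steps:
m(b, F) = 2*b
w(j, a) = -2 - 12/a (w(j, a) = -3 + (a/a - 12/a) = -3 + (1 - 12/a) = -2 - 12/a)
1/(v(238) + w(m(-11, L*1), -212)) = 1/(-161 + (-2 - 12/(-212))) = 1/(-161 + (-2 - 12*(-1/212))) = 1/(-161 + (-2 + 3/53)) = 1/(-161 - 103/53) = 1/(-8636/53) = -53/8636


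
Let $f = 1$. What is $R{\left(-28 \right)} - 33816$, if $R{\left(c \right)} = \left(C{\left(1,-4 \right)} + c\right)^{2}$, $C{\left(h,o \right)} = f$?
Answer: $-33087$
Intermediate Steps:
$C{\left(h,o \right)} = 1$
$R{\left(c \right)} = \left(1 + c\right)^{2}$
$R{\left(-28 \right)} - 33816 = \left(1 - 28\right)^{2} - 33816 = \left(-27\right)^{2} - 33816 = 729 - 33816 = -33087$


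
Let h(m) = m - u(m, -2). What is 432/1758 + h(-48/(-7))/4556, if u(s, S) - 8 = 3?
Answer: 2287727/9344356 ≈ 0.24482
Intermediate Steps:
u(s, S) = 11 (u(s, S) = 8 + 3 = 11)
h(m) = -11 + m (h(m) = m - 1*11 = m - 11 = -11 + m)
432/1758 + h(-48/(-7))/4556 = 432/1758 + (-11 - 48/(-7))/4556 = 432*(1/1758) + (-11 - 48*(-⅐))*(1/4556) = 72/293 + (-11 + 48/7)*(1/4556) = 72/293 - 29/7*1/4556 = 72/293 - 29/31892 = 2287727/9344356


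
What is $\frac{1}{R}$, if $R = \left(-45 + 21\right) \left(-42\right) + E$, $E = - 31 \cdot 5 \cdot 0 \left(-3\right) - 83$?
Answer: $\frac{1}{925} \approx 0.0010811$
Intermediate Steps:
$E = -83$ ($E = - 31 \cdot 0 \left(-3\right) - 83 = \left(-31\right) 0 - 83 = 0 - 83 = -83$)
$R = 925$ ($R = \left(-45 + 21\right) \left(-42\right) - 83 = \left(-24\right) \left(-42\right) - 83 = 1008 - 83 = 925$)
$\frac{1}{R} = \frac{1}{925}$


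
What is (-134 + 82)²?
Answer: 2704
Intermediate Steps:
(-134 + 82)² = (-52)² = 2704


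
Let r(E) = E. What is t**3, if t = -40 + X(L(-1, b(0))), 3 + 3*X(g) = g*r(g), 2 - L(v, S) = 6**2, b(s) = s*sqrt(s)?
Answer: 1102302937/27 ≈ 4.0826e+7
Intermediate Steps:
b(s) = s**(3/2)
L(v, S) = -34 (L(v, S) = 2 - 1*6**2 = 2 - 1*36 = 2 - 36 = -34)
X(g) = -1 + g**2/3 (X(g) = -1 + (g*g)/3 = -1 + g**2/3)
t = 1033/3 (t = -40 + (-1 + (1/3)*(-34)**2) = -40 + (-1 + (1/3)*1156) = -40 + (-1 + 1156/3) = -40 + 1153/3 = 1033/3 ≈ 344.33)
t**3 = (1033/3)**3 = 1102302937/27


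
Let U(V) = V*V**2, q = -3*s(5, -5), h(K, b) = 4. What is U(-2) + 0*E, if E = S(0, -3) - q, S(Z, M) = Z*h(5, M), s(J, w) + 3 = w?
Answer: -8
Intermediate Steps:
s(J, w) = -3 + w
q = 24 (q = -3*(-3 - 5) = -3*(-8) = 24)
U(V) = V**3
S(Z, M) = 4*Z (S(Z, M) = Z*4 = 4*Z)
E = -24 (E = 4*0 - 1*24 = 0 - 24 = -24)
U(-2) + 0*E = (-2)**3 + 0*(-24) = -8 + 0 = -8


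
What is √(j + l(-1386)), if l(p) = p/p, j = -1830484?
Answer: 3*I*√203387 ≈ 1353.0*I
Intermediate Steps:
l(p) = 1
√(j + l(-1386)) = √(-1830484 + 1) = √(-1830483) = 3*I*√203387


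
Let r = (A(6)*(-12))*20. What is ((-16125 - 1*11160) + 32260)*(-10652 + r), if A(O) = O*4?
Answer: -81649700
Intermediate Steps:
A(O) = 4*O
r = -5760 (r = ((4*6)*(-12))*20 = (24*(-12))*20 = -288*20 = -5760)
((-16125 - 1*11160) + 32260)*(-10652 + r) = ((-16125 - 1*11160) + 32260)*(-10652 - 5760) = ((-16125 - 11160) + 32260)*(-16412) = (-27285 + 32260)*(-16412) = 4975*(-16412) = -81649700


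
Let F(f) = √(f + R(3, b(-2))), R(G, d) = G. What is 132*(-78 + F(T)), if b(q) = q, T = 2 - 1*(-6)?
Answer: -10296 + 132*√11 ≈ -9858.2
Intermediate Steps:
T = 8 (T = 2 + 6 = 8)
F(f) = √(3 + f) (F(f) = √(f + 3) = √(3 + f))
132*(-78 + F(T)) = 132*(-78 + √(3 + 8)) = 132*(-78 + √11) = -10296 + 132*√11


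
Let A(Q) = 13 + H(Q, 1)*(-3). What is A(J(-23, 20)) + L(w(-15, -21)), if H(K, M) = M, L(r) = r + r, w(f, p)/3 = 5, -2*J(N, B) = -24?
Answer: 40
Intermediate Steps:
J(N, B) = 12 (J(N, B) = -½*(-24) = 12)
w(f, p) = 15 (w(f, p) = 3*5 = 15)
L(r) = 2*r
A(Q) = 10 (A(Q) = 13 + 1*(-3) = 13 - 3 = 10)
A(J(-23, 20)) + L(w(-15, -21)) = 10 + 2*15 = 10 + 30 = 40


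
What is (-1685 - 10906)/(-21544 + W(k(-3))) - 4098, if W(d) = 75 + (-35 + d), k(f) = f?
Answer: -29374365/7169 ≈ -4097.4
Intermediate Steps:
W(d) = 40 + d
(-1685 - 10906)/(-21544 + W(k(-3))) - 4098 = (-1685 - 10906)/(-21544 + (40 - 3)) - 4098 = -12591/(-21544 + 37) - 4098 = -12591/(-21507) - 4098 = -12591*(-1/21507) - 4098 = 4197/7169 - 4098 = -29374365/7169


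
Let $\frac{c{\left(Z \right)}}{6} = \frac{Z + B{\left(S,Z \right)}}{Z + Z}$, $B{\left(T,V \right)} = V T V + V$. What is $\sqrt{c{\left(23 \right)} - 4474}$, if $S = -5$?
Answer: $i \sqrt{4813} \approx 69.376 i$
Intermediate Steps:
$B{\left(T,V \right)} = V + T V^{2}$ ($B{\left(T,V \right)} = T V V + V = T V^{2} + V = V + T V^{2}$)
$c{\left(Z \right)} = \frac{3 \left(Z + Z \left(1 - 5 Z\right)\right)}{Z}$ ($c{\left(Z \right)} = 6 \frac{Z + Z \left(1 - 5 Z\right)}{Z + Z} = 6 \frac{Z + Z \left(1 - 5 Z\right)}{2 Z} = \frac{3 \left(Z + Z \left(1 - 5 Z\right)\right)}{Z}$)
$\sqrt{c{\left(23 \right)} - 4474} = \sqrt{\left(6 - 345\right) - 4474} = \sqrt{-339 - 4474} = \sqrt{-4813} = i \sqrt{4813}$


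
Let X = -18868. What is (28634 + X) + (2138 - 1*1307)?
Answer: 10597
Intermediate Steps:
(28634 + X) + (2138 - 1*1307) = (28634 - 18868) + (2138 - 1*1307) = 9766 + (2138 - 1307) = 9766 + 831 = 10597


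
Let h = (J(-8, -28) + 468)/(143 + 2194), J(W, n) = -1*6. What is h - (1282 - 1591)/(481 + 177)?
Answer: 342043/512582 ≈ 0.66729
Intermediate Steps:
J(W, n) = -6
h = 154/779 (h = (-6 + 468)/(143 + 2194) = 462/2337 = 462*(1/2337) = 154/779 ≈ 0.19769)
h - (1282 - 1591)/(481 + 177) = 154/779 - (1282 - 1591)/(481 + 177) = 154/779 - (-309)/658 = 154/779 - 1*(-309/658) = 154/779 + 309/658 = 342043/512582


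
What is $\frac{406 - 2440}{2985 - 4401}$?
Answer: $\frac{339}{236} \approx 1.4364$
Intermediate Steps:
$\frac{406 - 2440}{2985 - 4401} = - \frac{2034}{-1416} = \left(-2034\right) \left(- \frac{1}{1416}\right) = \frac{339}{236}$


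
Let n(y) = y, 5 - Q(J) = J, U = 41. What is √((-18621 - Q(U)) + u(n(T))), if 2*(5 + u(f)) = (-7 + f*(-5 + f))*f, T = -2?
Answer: I*√18597 ≈ 136.37*I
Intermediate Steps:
Q(J) = 5 - J
u(f) = -5 + f*(-7 + f*(-5 + f))/2 (u(f) = -5 + ((-7 + f*(-5 + f))*f)/2 = -5 + (f*(-7 + f*(-5 + f)))/2 = -5 + f*(-7 + f*(-5 + f))/2)
√((-18621 - Q(U)) + u(n(T))) = √((-18621 - (5 - 1*41)) + (-5 + (½)*(-2)³ - 7/2*(-2) - 5/2*(-2)²)) = √((-18621 - (5 - 41)) + (-5 + (½)*(-8) + 7 - 5/2*4)) = √((-18621 - 1*(-36)) + (-5 - 4 + 7 - 10)) = √((-18621 + 36) - 12) = √(-18585 - 12) = √(-18597) = I*√18597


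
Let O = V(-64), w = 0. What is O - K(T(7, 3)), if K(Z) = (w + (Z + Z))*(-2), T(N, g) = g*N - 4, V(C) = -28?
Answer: 40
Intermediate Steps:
T(N, g) = -4 + N*g (T(N, g) = N*g - 4 = -4 + N*g)
K(Z) = -4*Z (K(Z) = (0 + (Z + Z))*(-2) = (0 + 2*Z)*(-2) = (2*Z)*(-2) = -4*Z)
O = -28
O - K(T(7, 3)) = -28 - (-4)*(-4 + 7*3) = -28 - (-4)*(-4 + 21) = -28 - (-4)*17 = -28 - 1*(-68) = -28 + 68 = 40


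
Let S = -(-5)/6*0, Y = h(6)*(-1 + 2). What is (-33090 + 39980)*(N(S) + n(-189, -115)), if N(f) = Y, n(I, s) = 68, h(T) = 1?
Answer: 475410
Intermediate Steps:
Y = 1 (Y = 1*(-1 + 2) = 1*1 = 1)
S = 0 (S = -(-5)/6*0 = -1*(-⅚)*0 = (⅚)*0 = 0)
N(f) = 1
(-33090 + 39980)*(N(S) + n(-189, -115)) = (-33090 + 39980)*(1 + 68) = 6890*69 = 475410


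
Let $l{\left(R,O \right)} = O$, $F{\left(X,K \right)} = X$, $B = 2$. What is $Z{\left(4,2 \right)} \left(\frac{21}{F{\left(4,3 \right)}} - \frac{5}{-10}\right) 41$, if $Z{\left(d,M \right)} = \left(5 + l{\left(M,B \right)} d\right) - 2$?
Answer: $\frac{10373}{4} \approx 2593.3$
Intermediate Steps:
$Z{\left(d,M \right)} = 3 + 2 d$ ($Z{\left(d,M \right)} = \left(5 + 2 d\right) - 2 = 3 + 2 d$)
$Z{\left(4,2 \right)} \left(\frac{21}{F{\left(4,3 \right)}} - \frac{5}{-10}\right) 41 = \left(3 + 2 \cdot 4\right) \left(\frac{21}{4} - \frac{5}{-10}\right) 41 = \left(3 + 8\right) \left(21 \cdot \frac{1}{4} - - \frac{1}{2}\right) 41 = 11 \left(\frac{21}{4} + \frac{1}{2}\right) 41 = 11 \cdot \frac{23}{4} \cdot 41 = \frac{253}{4} \cdot 41 = \frac{10373}{4}$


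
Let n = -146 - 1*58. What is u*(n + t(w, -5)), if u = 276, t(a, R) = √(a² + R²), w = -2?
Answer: -56304 + 276*√29 ≈ -54818.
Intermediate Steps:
n = -204 (n = -146 - 58 = -204)
t(a, R) = √(R² + a²)
u*(n + t(w, -5)) = 276*(-204 + √((-5)² + (-2)²)) = 276*(-204 + √(25 + 4)) = 276*(-204 + √29) = -56304 + 276*√29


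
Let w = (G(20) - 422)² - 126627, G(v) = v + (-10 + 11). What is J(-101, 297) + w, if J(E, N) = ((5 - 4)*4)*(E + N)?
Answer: 34958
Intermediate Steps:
G(v) = 1 + v (G(v) = v + 1 = 1 + v)
w = 34174 (w = ((1 + 20) - 422)² - 126627 = (21 - 422)² - 126627 = (-401)² - 126627 = 160801 - 126627 = 34174)
J(E, N) = 4*E + 4*N (J(E, N) = (1*4)*(E + N) = 4*(E + N) = 4*E + 4*N)
J(-101, 297) + w = (4*(-101) + 4*297) + 34174 = (-404 + 1188) + 34174 = 784 + 34174 = 34958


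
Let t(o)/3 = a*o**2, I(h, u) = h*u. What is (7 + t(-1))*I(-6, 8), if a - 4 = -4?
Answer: -336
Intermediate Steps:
a = 0 (a = 4 - 4 = 0)
t(o) = 0 (t(o) = 3*(0*o**2) = 3*0 = 0)
(7 + t(-1))*I(-6, 8) = (7 + 0)*(-6*8) = 7*(-48) = -336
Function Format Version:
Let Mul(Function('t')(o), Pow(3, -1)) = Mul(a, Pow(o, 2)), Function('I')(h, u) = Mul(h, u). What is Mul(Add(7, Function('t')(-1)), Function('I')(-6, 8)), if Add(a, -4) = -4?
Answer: -336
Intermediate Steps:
a = 0 (a = Add(4, -4) = 0)
Function('t')(o) = 0 (Function('t')(o) = Mul(3, Mul(0, Pow(o, 2))) = Mul(3, 0) = 0)
Mul(Add(7, Function('t')(-1)), Function('I')(-6, 8)) = Mul(Add(7, 0), Mul(-6, 8)) = Mul(7, -48) = -336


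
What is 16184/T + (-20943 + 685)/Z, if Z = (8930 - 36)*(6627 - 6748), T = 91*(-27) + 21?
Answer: -310133063/46813569 ≈ -6.6249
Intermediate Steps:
T = -2436 (T = -2457 + 21 = -2436)
Z = -1076174 (Z = 8894*(-121) = -1076174)
16184/T + (-20943 + 685)/Z = 16184/(-2436) + (-20943 + 685)/(-1076174) = 16184*(-1/2436) - 20258*(-1/1076174) = -578/87 + 10129/538087 = -310133063/46813569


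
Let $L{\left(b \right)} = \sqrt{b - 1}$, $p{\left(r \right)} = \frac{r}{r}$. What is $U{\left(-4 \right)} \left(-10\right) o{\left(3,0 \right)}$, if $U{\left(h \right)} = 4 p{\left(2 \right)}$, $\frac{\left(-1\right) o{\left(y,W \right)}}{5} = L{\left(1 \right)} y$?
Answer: $0$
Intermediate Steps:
$p{\left(r \right)} = 1$
$L{\left(b \right)} = \sqrt{-1 + b}$
$o{\left(y,W \right)} = 0$ ($o{\left(y,W \right)} = - 5 \sqrt{-1 + 1} y = - 5 \sqrt{0} y = - 5 \cdot 0 y = \left(-5\right) 0 = 0$)
$U{\left(h \right)} = 4$ ($U{\left(h \right)} = 4 \cdot 1 = 4$)
$U{\left(-4 \right)} \left(-10\right) o{\left(3,0 \right)} = 4 \left(-10\right) 0 = \left(-40\right) 0 = 0$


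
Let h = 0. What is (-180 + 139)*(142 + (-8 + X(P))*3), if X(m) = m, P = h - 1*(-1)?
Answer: -4961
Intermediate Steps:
P = 1 (P = 0 - 1*(-1) = 0 + 1 = 1)
(-180 + 139)*(142 + (-8 + X(P))*3) = (-180 + 139)*(142 + (-8 + 1)*3) = -41*(142 - 7*3) = -41*(142 - 21) = -41*121 = -4961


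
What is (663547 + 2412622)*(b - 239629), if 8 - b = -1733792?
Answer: 4596322510899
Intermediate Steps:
b = 1733800 (b = 8 - 1*(-1733792) = 8 + 1733792 = 1733800)
(663547 + 2412622)*(b - 239629) = (663547 + 2412622)*(1733800 - 239629) = 3076169*1494171 = 4596322510899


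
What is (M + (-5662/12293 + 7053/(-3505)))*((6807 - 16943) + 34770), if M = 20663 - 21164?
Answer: -28125697456144/2267735 ≈ -1.2403e+7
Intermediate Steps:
M = -501
(M + (-5662/12293 + 7053/(-3505)))*((6807 - 16943) + 34770) = (-501 + (-5662/12293 + 7053/(-3505)))*((6807 - 16943) + 34770) = (-501 + (-5662*1/12293 + 7053*(-1/3505)))*(-10136 + 34770) = (-501 + (-298/647 - 7053/3505))*24634 = (-501 - 5607781/2267735)*24634 = -1141743016/2267735*24634 = -28125697456144/2267735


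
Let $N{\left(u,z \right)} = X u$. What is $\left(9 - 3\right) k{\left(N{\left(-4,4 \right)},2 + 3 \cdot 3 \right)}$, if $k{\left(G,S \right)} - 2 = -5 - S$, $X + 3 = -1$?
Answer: $-84$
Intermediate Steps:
$X = -4$ ($X = -3 - 1 = -4$)
$N{\left(u,z \right)} = - 4 u$
$k{\left(G,S \right)} = -3 - S$ ($k{\left(G,S \right)} = 2 - \left(5 + S\right) = -3 - S$)
$\left(9 - 3\right) k{\left(N{\left(-4,4 \right)},2 + 3 \cdot 3 \right)} = \left(9 - 3\right) \left(-3 - \left(2 + 3 \cdot 3\right)\right) = 6 \left(-3 - \left(2 + 9\right)\right) = 6 \left(-3 - 11\right) = 6 \left(-14\right) = -84$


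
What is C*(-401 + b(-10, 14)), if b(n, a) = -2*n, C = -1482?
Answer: 564642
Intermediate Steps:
C*(-401 + b(-10, 14)) = -1482*(-401 - 2*(-10)) = -1482*(-401 + 20) = -1482*(-381) = 564642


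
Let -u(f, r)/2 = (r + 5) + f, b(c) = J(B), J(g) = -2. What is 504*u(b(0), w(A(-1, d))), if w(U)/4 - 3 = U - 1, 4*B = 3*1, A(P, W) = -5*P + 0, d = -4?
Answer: -31248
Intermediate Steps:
A(P, W) = -5*P
B = 3/4 (B = (3*1)/4 = (1/4)*3 = 3/4 ≈ 0.75000)
w(U) = 8 + 4*U (w(U) = 12 + 4*(U - 1) = 12 + 4*(-1 + U) = 12 + (-4 + 4*U) = 8 + 4*U)
b(c) = -2
u(f, r) = -10 - 2*f - 2*r (u(f, r) = -2*((r + 5) + f) = -2*((5 + r) + f) = -2*(5 + f + r) = -10 - 2*f - 2*r)
504*u(b(0), w(A(-1, d))) = 504*(-10 - 2*(-2) - 2*(8 + 4*(-5*(-1)))) = 504*(-10 + 4 - 2*(8 + 4*5)) = 504*(-10 + 4 - 2*(8 + 20)) = 504*(-10 + 4 - 2*28) = 504*(-10 + 4 - 56) = 504*(-62) = -31248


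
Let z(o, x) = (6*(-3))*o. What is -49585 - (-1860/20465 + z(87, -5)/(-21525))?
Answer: -1456175798321/29367275 ≈ -49585.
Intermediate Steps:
z(o, x) = -18*o
-49585 - (-1860/20465 + z(87, -5)/(-21525)) = -49585 - (-1860/20465 - 18*87/(-21525)) = -49585 - (-1860*1/20465 - 1566*(-1/21525)) = -49585 - (-372/4093 + 522/7175) = -49585 - 1*(-532554/29367275) = -49585 + 532554/29367275 = -1456175798321/29367275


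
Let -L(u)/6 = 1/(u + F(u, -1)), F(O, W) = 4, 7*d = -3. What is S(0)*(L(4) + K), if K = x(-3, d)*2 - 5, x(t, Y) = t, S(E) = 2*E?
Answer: 0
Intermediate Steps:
d = -3/7 (d = (⅐)*(-3) = -3/7 ≈ -0.42857)
L(u) = -6/(4 + u) (L(u) = -6/(u + 4) = -6/(4 + u))
K = -11 (K = -3*2 - 5 = -6 - 5 = -11)
S(0)*(L(4) + K) = (2*0)*(-6/(4 + 4) - 11) = 0*(-6/8 - 11) = 0*(-6*⅛ - 11) = 0*(-¾ - 11) = 0*(-47/4) = 0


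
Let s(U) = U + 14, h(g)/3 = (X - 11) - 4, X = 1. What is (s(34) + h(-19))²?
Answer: 36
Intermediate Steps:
h(g) = -42 (h(g) = 3*((1 - 11) - 4) = 3*(-10 - 4) = 3*(-14) = -42)
s(U) = 14 + U
(s(34) + h(-19))² = ((14 + 34) - 42)² = (48 - 42)² = 6² = 36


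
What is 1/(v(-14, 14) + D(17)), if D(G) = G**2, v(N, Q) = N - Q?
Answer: 1/261 ≈ 0.0038314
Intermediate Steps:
1/(v(-14, 14) + D(17)) = 1/((-14 - 1*14) + 17**2) = 1/((-14 - 14) + 289) = 1/(-28 + 289) = 1/261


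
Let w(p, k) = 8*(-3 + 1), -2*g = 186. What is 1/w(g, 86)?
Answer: -1/16 ≈ -0.062500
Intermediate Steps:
g = -93 (g = -1/2*186 = -93)
w(p, k) = -16 (w(p, k) = 8*(-2) = -16)
1/w(g, 86) = 1/(-16) = -1/16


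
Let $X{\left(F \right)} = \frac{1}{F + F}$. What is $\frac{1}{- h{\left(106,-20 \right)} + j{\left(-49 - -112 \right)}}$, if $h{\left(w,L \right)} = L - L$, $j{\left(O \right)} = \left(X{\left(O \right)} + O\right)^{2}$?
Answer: $\frac{15876}{63027721} \approx 0.00025189$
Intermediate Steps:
$X{\left(F \right)} = \frac{1}{2 F}$
$j{\left(O \right)} = \left(O + \frac{1}{2 O}\right)^{2}$ ($j{\left(O \right)} = \left(\frac{1}{2 O} + O\right)^{2} = \left(O + \frac{1}{2 O}\right)^{2}$)
$h{\left(w,L \right)} = 0$
$\frac{1}{- h{\left(106,-20 \right)} + j{\left(-49 - -112 \right)}} = \frac{1}{\left(-1\right) 0 + \left(\left(-49 - -112\right) + \frac{1}{2 \left(-49 - -112\right)}\right)^{2}} = \frac{1}{0 + \left(\left(-49 + 112\right) + \frac{1}{2 \left(-49 + 112\right)}\right)^{2}} = \frac{1}{0 + \left(63 + \frac{1}{2 \cdot 63}\right)^{2}} = \frac{1}{0 + \left(63 + \frac{1}{2} \cdot \frac{1}{63}\right)^{2}} = \frac{1}{0 + \left(63 + \frac{1}{126}\right)^{2}} = \frac{1}{0 + \left(\frac{7939}{126}\right)^{2}} = \frac{1}{0 + \frac{63027721}{15876}} = \frac{1}{\frac{63027721}{15876}} = \frac{15876}{63027721}$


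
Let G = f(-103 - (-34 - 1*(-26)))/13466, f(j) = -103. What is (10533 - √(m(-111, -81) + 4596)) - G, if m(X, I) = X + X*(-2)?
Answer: 141837481/13466 - 3*√523 ≈ 10464.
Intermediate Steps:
m(X, I) = -X (m(X, I) = X - 2*X = -X)
G = -103/13466 ≈ -0.0076489
(10533 - √(m(-111, -81) + 4596)) - G = (10533 - √(-1*(-111) + 4596)) - 1*(-103/13466) = (10533 - √(111 + 4596)) + 103/13466 = (10533 - √4707) + 103/13466 = (10533 - 3*√523) + 103/13466 = 141837481/13466 - 3*√523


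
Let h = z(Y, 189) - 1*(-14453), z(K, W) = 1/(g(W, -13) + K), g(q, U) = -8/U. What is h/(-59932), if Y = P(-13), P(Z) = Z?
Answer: -581730/2412263 ≈ -0.24116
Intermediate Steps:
Y = -13
z(K, W) = 1/(8/13 + K) (z(K, W) = 1/(-8/(-13) + K) = 1/(-8*(-1/13) + K) = 1/(8/13 + K))
h = 2326920/161 (h = 13/(8 + 13*(-13)) - 1*(-14453) = 13/(8 - 169) + 14453 = 13/(-161) + 14453 = 13*(-1/161) + 14453 = -13/161 + 14453 = 2326920/161 ≈ 14453.)
h/(-59932) = (2326920/161)/(-59932) = (2326920/161)*(-1/59932) = -581730/2412263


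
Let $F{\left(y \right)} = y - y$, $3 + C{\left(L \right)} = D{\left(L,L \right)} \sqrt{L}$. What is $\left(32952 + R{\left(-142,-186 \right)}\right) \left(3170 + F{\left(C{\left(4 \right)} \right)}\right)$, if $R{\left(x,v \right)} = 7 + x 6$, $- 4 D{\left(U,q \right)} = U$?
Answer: $101779190$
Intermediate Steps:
$D{\left(U,q \right)} = - \frac{U}{4}$
$R{\left(x,v \right)} = 7 + 6 x$
$C{\left(L \right)} = -3 - \frac{L^{\frac{3}{2}}}{4}$ ($C{\left(L \right)} = -3 + - \frac{L}{4} \sqrt{L} = -3 - \frac{L^{\frac{3}{2}}}{4}$)
$F{\left(y \right)} = 0$
$\left(32952 + R{\left(-142,-186 \right)}\right) \left(3170 + F{\left(C{\left(4 \right)} \right)}\right) = \left(32952 + \left(7 + 6 \left(-142\right)\right)\right) \left(3170 + 0\right) = \left(32952 + \left(7 - 852\right)\right) 3170 = \left(32952 - 845\right) 3170 = 32107 \cdot 3170 = 101779190$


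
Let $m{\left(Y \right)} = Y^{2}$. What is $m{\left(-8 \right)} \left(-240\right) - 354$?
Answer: $-15714$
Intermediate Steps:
$m{\left(-8 \right)} \left(-240\right) - 354 = \left(-8\right)^{2} \left(-240\right) - 354 = 64 \left(-240\right) - 354 = -15360 - 354 = -15714$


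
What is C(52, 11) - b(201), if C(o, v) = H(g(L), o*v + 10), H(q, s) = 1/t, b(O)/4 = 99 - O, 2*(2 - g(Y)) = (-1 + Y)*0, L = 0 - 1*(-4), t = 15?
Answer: 6121/15 ≈ 408.07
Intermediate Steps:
L = 4 (L = 0 + 4 = 4)
g(Y) = 2 (g(Y) = 2 - (-1 + Y)*0/2 = 2 - ½*0 = 2 + 0 = 2)
b(O) = 396 - 4*O (b(O) = 4*(99 - O) = 396 - 4*O)
H(q, s) = 1/15
C(o, v) = 1/15
C(52, 11) - b(201) = 1/15 - (396 - 4*201) = 1/15 - (396 - 804) = 1/15 - 1*(-408) = 1/15 + 408 = 6121/15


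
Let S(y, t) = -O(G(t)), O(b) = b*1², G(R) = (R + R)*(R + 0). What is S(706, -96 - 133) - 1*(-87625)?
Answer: -17257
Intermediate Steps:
G(R) = 2*R² (G(R) = (2*R)*R = 2*R²)
O(b) = b (O(b) = b*1 = b)
S(y, t) = -2*t²
S(706, -96 - 133) - 1*(-87625) = -2*(-96 - 133)² - 1*(-87625) = -2*(-229)² + 87625 = -2*52441 + 87625 = -104882 + 87625 = -17257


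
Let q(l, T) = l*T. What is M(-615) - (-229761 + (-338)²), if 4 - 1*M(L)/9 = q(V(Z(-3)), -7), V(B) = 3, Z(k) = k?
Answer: 115742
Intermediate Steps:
q(l, T) = T*l
M(L) = 225 (M(L) = 36 - (-63)*3 = 36 - 9*(-21) = 36 + 189 = 225)
M(-615) - (-229761 + (-338)²) = 225 - (-229761 + (-338)²) = 225 - (-229761 + 114244) = 225 - 1*(-115517) = 225 + 115517 = 115742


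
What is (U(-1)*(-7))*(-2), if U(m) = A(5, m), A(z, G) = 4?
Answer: 56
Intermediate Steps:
U(m) = 4
(U(-1)*(-7))*(-2) = (4*(-7))*(-2) = -28*(-2) = 56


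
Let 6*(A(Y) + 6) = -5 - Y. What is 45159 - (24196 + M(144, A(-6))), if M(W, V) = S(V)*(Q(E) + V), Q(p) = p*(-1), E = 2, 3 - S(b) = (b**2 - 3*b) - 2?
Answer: 4449283/216 ≈ 20599.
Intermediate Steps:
S(b) = 5 - b**2 + 3*b (S(b) = 3 - ((b**2 - 3*b) - 2) = 3 - (-2 + b**2 - 3*b) = 3 + (2 - b**2 + 3*b) = 5 - b**2 + 3*b)
Q(p) = -p
A(Y) = -41/6 - Y/6 (A(Y) = -6 + (-5 - Y)/6 = -6 + (-5/6 - Y/6) = -41/6 - Y/6)
M(W, V) = (-2 + V)*(5 - V**2 + 3*V) (M(W, V) = (5 - V**2 + 3*V)*(-1*2 + V) = (5 - V**2 + 3*V)*(-2 + V) = (-2 + V)*(5 - V**2 + 3*V))
45159 - (24196 + M(144, A(-6))) = 45159 - (24196 + (-2 + (-41/6 - 1/6*(-6)))*(5 - (-41/6 - 1/6*(-6))**2 + 3*(-41/6 - 1/6*(-6)))) = 45159 - (24196 + (-2 + (-41/6 + 1))*(5 - (-41/6 + 1)**2 + 3*(-41/6 + 1))) = 45159 - (24196 + (-2 - 35/6)*(5 - (-35/6)**2 + 3*(-35/6))) = 45159 - (24196 - 47*(5 - 1*1225/36 - 35/2)/6) = 45159 - (24196 - 47*(5 - 1225/36 - 35/2)/6) = 45159 - (24196 - 47/6*(-1675/36)) = 45159 - (24196 + 78725/216) = 45159 - 1*5305061/216 = 45159 - 5305061/216 = 4449283/216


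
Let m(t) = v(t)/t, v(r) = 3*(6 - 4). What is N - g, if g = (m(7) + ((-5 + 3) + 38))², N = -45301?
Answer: -2286313/49 ≈ -46659.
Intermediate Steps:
v(r) = 6 (v(r) = 3*2 = 6)
m(t) = 6/t
g = 66564/49 (g = (6/7 + ((-5 + 3) + 38))² = (6*(⅐) + (-2 + 38))² = (6/7 + 36)² = (258/7)² = 66564/49 ≈ 1358.4)
N - g = -45301 - 1*66564/49 = -45301 - 66564/49 = -2286313/49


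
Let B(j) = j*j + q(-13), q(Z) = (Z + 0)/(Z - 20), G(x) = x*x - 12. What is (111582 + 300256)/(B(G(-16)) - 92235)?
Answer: -6795327/539527 ≈ -12.595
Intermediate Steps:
G(x) = -12 + x**2 (G(x) = x**2 - 12 = -12 + x**2)
q(Z) = Z/(-20 + Z)
B(j) = 13/33 + j**2 (B(j) = j*j - 13/(-20 - 13) = j**2 - 13/(-33) = j**2 - 13*(-1/33) = j**2 + 13/33 = 13/33 + j**2)
(111582 + 300256)/(B(G(-16)) - 92235) = (111582 + 300256)/((13/33 + (-12 + (-16)**2)**2) - 92235) = 411838/((13/33 + (-12 + 256)**2) - 92235) = 411838/((13/33 + 244**2) - 92235) = 411838/((13/33 + 59536) - 92235) = 411838/(1964701/33 - 92235) = 411838/(-1079054/33) = 411838*(-33/1079054) = -6795327/539527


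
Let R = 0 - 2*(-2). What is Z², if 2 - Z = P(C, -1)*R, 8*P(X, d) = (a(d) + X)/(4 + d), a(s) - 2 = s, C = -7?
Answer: 9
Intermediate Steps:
a(s) = 2 + s
P(X, d) = (2 + X + d)/(8*(4 + d)) (P(X, d) = (((2 + d) + X)/(4 + d))/8 = ((2 + X + d)/(4 + d))/8 = (2 + X + d)/(8*(4 + d)))
R = 4 (R = 0 + 4 = 4)
Z = 3 (Z = 2 - (2 - 7 - 1)/(8*(4 - 1))*4 = 2 - (⅛)*(-6)/3*4 = 2 - (⅛)*(⅓)*(-6)*4 = 2 - (-1)*4/4 = 2 - 1*(-1) = 2 + 1 = 3)
Z² = 3² = 9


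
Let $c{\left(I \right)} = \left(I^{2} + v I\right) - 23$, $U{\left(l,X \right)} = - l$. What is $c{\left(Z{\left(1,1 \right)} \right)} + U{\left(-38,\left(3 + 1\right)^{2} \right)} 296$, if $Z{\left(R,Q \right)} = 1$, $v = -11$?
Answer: $11215$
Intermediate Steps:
$c{\left(I \right)} = -23 + I^{2} - 11 I$ ($c{\left(I \right)} = \left(I^{2} - 11 I\right) - 23 = -23 + I^{2} - 11 I$)
$c{\left(Z{\left(1,1 \right)} \right)} + U{\left(-38,\left(3 + 1\right)^{2} \right)} 296 = \left(-23 + 1^{2} - 11\right) + \left(-1\right) \left(-38\right) 296 = \left(-23 + 1 - 11\right) + 38 \cdot 296 = -33 + 11248 = 11215$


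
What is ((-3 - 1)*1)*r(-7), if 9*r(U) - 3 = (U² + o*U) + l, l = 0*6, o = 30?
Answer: 632/9 ≈ 70.222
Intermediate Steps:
l = 0
r(U) = ⅓ + U²/9 + 10*U/3 (r(U) = ⅓ + ((U² + 30*U) + 0)/9 = ⅓ + (U² + 30*U)/9 = ⅓ + (U²/9 + 10*U/3) = ⅓ + U²/9 + 10*U/3)
((-3 - 1)*1)*r(-7) = ((-3 - 1)*1)*(⅓ + (⅑)*(-7)² + (10/3)*(-7)) = (-4*1)*(⅓ + (⅑)*49 - 70/3) = -4*(⅓ + 49/9 - 70/3) = -4*(-158/9) = 632/9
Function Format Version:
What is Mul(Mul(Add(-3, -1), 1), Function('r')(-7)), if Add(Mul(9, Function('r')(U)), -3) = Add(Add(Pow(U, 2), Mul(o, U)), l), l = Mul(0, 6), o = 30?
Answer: Rational(632, 9) ≈ 70.222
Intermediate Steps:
l = 0
Function('r')(U) = Add(Rational(1, 3), Mul(Rational(1, 9), Pow(U, 2)), Mul(Rational(10, 3), U)) (Function('r')(U) = Add(Rational(1, 3), Mul(Rational(1, 9), Add(Add(Pow(U, 2), Mul(30, U)), 0))) = Add(Rational(1, 3), Mul(Rational(1, 9), Add(Pow(U, 2), Mul(30, U)))) = Add(Rational(1, 3), Add(Mul(Rational(1, 9), Pow(U, 2)), Mul(Rational(10, 3), U))) = Add(Rational(1, 3), Mul(Rational(1, 9), Pow(U, 2)), Mul(Rational(10, 3), U)))
Mul(Mul(Add(-3, -1), 1), Function('r')(-7)) = Mul(Mul(Add(-3, -1), 1), Add(Rational(1, 3), Mul(Rational(1, 9), Pow(-7, 2)), Mul(Rational(10, 3), -7))) = Mul(Mul(-4, 1), Add(Rational(1, 3), Mul(Rational(1, 9), 49), Rational(-70, 3))) = Mul(-4, Add(Rational(1, 3), Rational(49, 9), Rational(-70, 3))) = Mul(-4, Rational(-158, 9)) = Rational(632, 9)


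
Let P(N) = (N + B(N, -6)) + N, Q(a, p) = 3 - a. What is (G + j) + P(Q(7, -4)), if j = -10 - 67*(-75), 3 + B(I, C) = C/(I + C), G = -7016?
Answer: -10057/5 ≈ -2011.4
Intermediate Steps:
B(I, C) = -3 + C/(C + I) (B(I, C) = -3 + C/(I + C) = -3 + C/(C + I))
P(N) = 2*N + (12 - 3*N)/(-6 + N) (P(N) = (N + (-3*N - 2*(-6))/(-6 + N)) + N = (N + (-3*N + 12)/(-6 + N)) + N = (N + (12 - 3*N)/(-6 + N)) + N = 2*N + (12 - 3*N)/(-6 + N))
j = 5015 (j = -10 + 5025 = 5015)
(G + j) + P(Q(7, -4)) = (-7016 + 5015) + (12 - 15*(3 - 1*7) + 2*(3 - 1*7)²)/(-6 + (3 - 1*7)) = -2001 + (12 - 15*(3 - 7) + 2*(3 - 7)²)/(-6 + (3 - 7)) = -2001 + (12 - 15*(-4) + 2*(-4)²)/(-6 - 4) = -2001 + (12 + 60 + 2*16)/(-10) = -2001 - (12 + 60 + 32)/10 = -2001 - ⅒*104 = -2001 - 52/5 = -10057/5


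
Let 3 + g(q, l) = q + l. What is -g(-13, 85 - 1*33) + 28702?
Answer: 28666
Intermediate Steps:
g(q, l) = -3 + l + q (g(q, l) = -3 + (q + l) = -3 + (l + q) = -3 + l + q)
-g(-13, 85 - 1*33) + 28702 = -(-3 + (85 - 1*33) - 13) + 28702 = -(-3 + (85 - 33) - 13) + 28702 = -(-3 + 52 - 13) + 28702 = -1*36 + 28702 = -36 + 28702 = 28666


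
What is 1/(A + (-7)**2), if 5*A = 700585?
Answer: 1/140166 ≈ 7.1344e-6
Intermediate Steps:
A = 140117 (A = (1/5)*700585 = 140117)
1/(A + (-7)**2) = 1/(140117 + (-7)**2) = 1/(140117 + 49) = 1/140166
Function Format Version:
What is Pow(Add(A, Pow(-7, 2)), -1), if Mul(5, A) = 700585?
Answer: Rational(1, 140166) ≈ 7.1344e-6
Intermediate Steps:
A = 140117 (A = Mul(Rational(1, 5), 700585) = 140117)
Pow(Add(A, Pow(-7, 2)), -1) = Pow(Add(140117, Pow(-7, 2)), -1) = Pow(Add(140117, 49), -1) = Pow(140166, -1) = Rational(1, 140166)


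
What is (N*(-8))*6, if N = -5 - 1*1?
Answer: 288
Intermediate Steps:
N = -6 (N = -5 - 1 = -6)
(N*(-8))*6 = -6*(-8)*6 = 48*6 = 288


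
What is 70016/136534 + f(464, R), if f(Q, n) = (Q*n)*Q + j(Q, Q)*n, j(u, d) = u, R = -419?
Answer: -6171571603472/68267 ≈ -9.0403e+7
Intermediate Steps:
f(Q, n) = Q*n + n*Q² (f(Q, n) = (Q*n)*Q + Q*n = n*Q² + Q*n = Q*n + n*Q²)
70016/136534 + f(464, R) = 70016/136534 + 464*(-419)*(1 + 464) = 70016*(1/136534) + 464*(-419)*465 = 35008/68267 - 90403440 = -6171571603472/68267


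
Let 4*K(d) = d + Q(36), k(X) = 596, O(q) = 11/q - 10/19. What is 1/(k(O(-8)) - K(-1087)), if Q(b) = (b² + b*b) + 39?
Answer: 1/210 ≈ 0.0047619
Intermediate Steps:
O(q) = -10/19 + 11/q (O(q) = 11/q - 10*1/19 = 11/q - 10/19 = -10/19 + 11/q)
Q(b) = 39 + 2*b² (Q(b) = (b² + b²) + 39 = 2*b² + 39 = 39 + 2*b²)
K(d) = 2631/4 + d/4 (K(d) = (d + (39 + 2*36²))/4 = (d + (39 + 2*1296))/4 = (d + (39 + 2592))/4 = (d + 2631)/4 = (2631 + d)/4 = 2631/4 + d/4)
1/(k(O(-8)) - K(-1087)) = 1/(596 - (2631/4 + (¼)*(-1087))) = 1/(596 - (2631/4 - 1087/4)) = 1/(596 - 1*386) = 1/(596 - 386) = 1/210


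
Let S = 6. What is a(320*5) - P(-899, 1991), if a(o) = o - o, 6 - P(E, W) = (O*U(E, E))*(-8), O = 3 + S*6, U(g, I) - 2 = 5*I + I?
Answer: 1682298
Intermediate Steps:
U(g, I) = 2 + 6*I (U(g, I) = 2 + (5*I + I) = 2 + 6*I)
O = 39 (O = 3 + 6*6 = 3 + 36 = 39)
P(E, W) = 630 + 1872*E (P(E, W) = 6 - 39*(2 + 6*E)*(-8) = 6 - (78 + 234*E)*(-8) = 6 - (-624 - 1872*E) = 6 + (624 + 1872*E) = 630 + 1872*E)
a(o) = 0
a(320*5) - P(-899, 1991) = 0 - (630 + 1872*(-899)) = 0 - (630 - 1682928) = 0 - 1*(-1682298) = 0 + 1682298 = 1682298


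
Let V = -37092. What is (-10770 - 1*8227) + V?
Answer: -56089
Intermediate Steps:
(-10770 - 1*8227) + V = (-10770 - 1*8227) - 37092 = (-10770 - 8227) - 37092 = -18997 - 37092 = -56089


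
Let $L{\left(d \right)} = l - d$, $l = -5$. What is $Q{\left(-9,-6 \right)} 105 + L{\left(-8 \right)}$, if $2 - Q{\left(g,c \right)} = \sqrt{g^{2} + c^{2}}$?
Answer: $213 - 315 \sqrt{13} \approx -922.75$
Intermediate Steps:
$L{\left(d \right)} = -5 - d$
$Q{\left(g,c \right)} = 2 - \sqrt{c^{2} + g^{2}}$ ($Q{\left(g,c \right)} = 2 - \sqrt{g^{2} + c^{2}} = 2 - \sqrt{c^{2} + g^{2}}$)
$Q{\left(-9,-6 \right)} 105 + L{\left(-8 \right)} = \left(2 - \sqrt{\left(-6\right)^{2} + \left(-9\right)^{2}}\right) 105 - -3 = \left(2 - \sqrt{36 + 81}\right) 105 + \left(-5 + 8\right) = \left(2 - \sqrt{117}\right) 105 + 3 = \left(2 - 3 \sqrt{13}\right) 105 + 3 = \left(210 - 315 \sqrt{13}\right) + 3 = 213 - 315 \sqrt{13}$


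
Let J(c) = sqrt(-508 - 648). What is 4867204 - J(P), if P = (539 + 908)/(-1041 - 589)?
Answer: 4867204 - 34*I ≈ 4.8672e+6 - 34.0*I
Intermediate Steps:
P = -1447/1630 (P = 1447/(-1630) = 1447*(-1/1630) = -1447/1630 ≈ -0.88773)
J(c) = 34*I (J(c) = sqrt(-1156) = 34*I)
4867204 - J(P) = 4867204 - 34*I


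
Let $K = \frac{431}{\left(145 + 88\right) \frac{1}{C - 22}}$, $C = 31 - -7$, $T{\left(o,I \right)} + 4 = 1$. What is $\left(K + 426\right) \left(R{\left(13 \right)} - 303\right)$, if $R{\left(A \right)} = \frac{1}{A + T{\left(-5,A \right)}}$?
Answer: $- \frac{690001}{5} \approx -1.38 \cdot 10^{5}$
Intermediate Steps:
$T{\left(o,I \right)} = -3$ ($T{\left(o,I \right)} = -4 + 1 = -3$)
$C = 38$ ($C = 31 + 7 = 38$)
$R{\left(A \right)} = \frac{1}{-3 + A}$ ($R{\left(A \right)} = \frac{1}{A - 3} = \frac{1}{-3 + A}$)
$K = \frac{6896}{233}$ ($K = \frac{431}{\left(145 + 88\right) \frac{1}{38 - 22}} = \frac{431}{233 \cdot \frac{1}{16}} = \frac{431}{\frac{233}{16}} = 431 \cdot \frac{16}{233} = \frac{6896}{233} \approx 29.597$)
$\left(K + 426\right) \left(R{\left(13 \right)} - 303\right) = \left(\frac{6896}{233} + 426\right) \left(\frac{1}{-3 + 13} - 303\right) = \frac{106154 \left(\frac{1}{10} - 303\right)}{233} = \frac{106154}{233} \left(- \frac{3029}{10}\right) = - \frac{690001}{5}$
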